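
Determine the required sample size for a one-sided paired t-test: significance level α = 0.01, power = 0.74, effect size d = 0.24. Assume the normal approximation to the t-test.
n = 154 pairs

Sample size formula (paired t-test, normal approximation):
n = ((z_α + z_β) / d)²

z_α = 2.326 (for α = 0.01, one-sided)
z_β = 0.643 (for power = 0.74)
d = 0.24

n = ((2.326 + 0.643) / 0.24)²
n = (12.371)²
n ≈ 153.04
Round up to the next whole number: n = 154 pairs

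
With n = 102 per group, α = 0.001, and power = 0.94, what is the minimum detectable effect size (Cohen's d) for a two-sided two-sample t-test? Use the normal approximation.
d ≈ 0.68

Minimum detectable effect (two-sample t-test, normal approximation):
d = (z_{α/2} + z_β) / √(n/2)
d = (3.291 + 1.555) / √(102/2)
d = 4.845 / 7.141
d ≈ 0.68

By Cohen's convention (0.2 small / 0.5 medium / 0.8 large): medium effect.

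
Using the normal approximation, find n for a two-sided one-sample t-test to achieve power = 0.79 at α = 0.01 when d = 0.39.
n = 76

Sample size formula (one-sample t-test, normal approximation):
n = ((z_{α/2} + z_β) / d)²

z_{α/2} = 2.576 (for α = 0.01, two-sided)
z_β = 0.806 (for power = 0.79)
d = 0.39

n = ((2.576 + 0.806) / 0.39)²
n = (8.672)²
n ≈ 75.20
Round up to the next whole number: n = 76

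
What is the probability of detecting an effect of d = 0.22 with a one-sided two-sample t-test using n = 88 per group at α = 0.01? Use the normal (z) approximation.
Power ≈ 0.19

Power calculation (two-sample t-test, normal approximation):
z_β = d · √(n/2) - z_α
z_β = 0.22 · √(88/2) - 2.326
z_β = 0.22 · 6.633 - 2.326
z_β = -0.867

Power = Φ(z_β) = Φ(-0.867) ≈ 0.193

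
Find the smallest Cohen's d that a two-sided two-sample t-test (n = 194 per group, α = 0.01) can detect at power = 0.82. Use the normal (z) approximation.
d ≈ 0.35

Minimum detectable effect (two-sample t-test, normal approximation):
d = (z_{α/2} + z_β) / √(n/2)
d = (2.576 + 0.915) / √(194/2)
d = 3.491 / 9.849
d ≈ 0.35

By Cohen's convention (0.2 small / 0.5 medium / 0.8 large): small effect.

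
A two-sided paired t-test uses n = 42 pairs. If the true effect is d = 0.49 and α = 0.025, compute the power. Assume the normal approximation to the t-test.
Power ≈ 0.82

Power calculation (paired t-test, normal approximation):
z_β = d · √n - z_{α/2}
z_β = 0.49 · √42 - 2.241
z_β = 0.49 · 6.481 - 2.241
z_β = 0.934

Power = Φ(z_β) = Φ(0.934) ≈ 0.825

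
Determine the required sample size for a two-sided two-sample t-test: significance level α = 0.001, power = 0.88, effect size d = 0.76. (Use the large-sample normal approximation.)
n = 70 per group

Sample size formula (two-sample t-test, normal approximation):
n = 2 · ((z_{α/2} + z_β) / d)²

z_{α/2} = 3.291 (for α = 0.001, two-sided)
z_β = 1.175 (for power = 0.88)
d = 0.76

n = 2 · ((3.291 + 1.175) / 0.76)²
n = 2 · (5.876)²
n ≈ 69.05
Round up to the next whole number: n = 70 per group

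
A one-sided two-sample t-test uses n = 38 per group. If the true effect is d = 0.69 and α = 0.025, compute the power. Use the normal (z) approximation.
Power ≈ 0.85

Power calculation (two-sample t-test, normal approximation):
z_β = d · √(n/2) - z_α
z_β = 0.69 · √(38/2) - 1.960
z_β = 0.69 · 4.359 - 1.960
z_β = 1.048

Power = Φ(z_β) = Φ(1.048) ≈ 0.853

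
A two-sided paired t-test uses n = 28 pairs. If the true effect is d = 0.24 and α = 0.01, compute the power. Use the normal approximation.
Power ≈ 0.10

Power calculation (paired t-test, normal approximation):
z_β = d · √n - z_{α/2}
z_β = 0.24 · √28 - 2.576
z_β = 0.24 · 5.292 - 2.576
z_β = -1.306

Power = Φ(z_β) = Φ(-1.306) ≈ 0.096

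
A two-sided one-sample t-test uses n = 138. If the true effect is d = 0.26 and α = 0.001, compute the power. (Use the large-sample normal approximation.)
Power ≈ 0.41

Power calculation (one-sample t-test, normal approximation):
z_β = d · √n - z_{α/2}
z_β = 0.26 · √138 - 3.291
z_β = 0.26 · 11.747 - 3.291
z_β = -0.236

Power = Φ(z_β) = Φ(-0.236) ≈ 0.407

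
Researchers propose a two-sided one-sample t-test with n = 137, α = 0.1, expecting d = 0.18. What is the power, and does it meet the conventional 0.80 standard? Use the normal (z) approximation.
Power ≈ 0.68; the study is underpowered (power < 0.80)

Power calculation (one-sample t-test, normal approximation):
z_β = d · √n - z_{α/2}
z_β = 0.18 · √137 - 1.645
z_β = 0.18 · 11.705 - 1.645
z_β = 0.462

Power = Φ(z_β) = Φ(0.462) ≈ 0.678

Effect size d = 0.18 is very small by Cohen's convention (0.2/0.5/0.8).

Threshold: power ≥ 0.80 is conventionally adequate.
Power ≈ 0.68 → the study is underpowered (power < 0.80).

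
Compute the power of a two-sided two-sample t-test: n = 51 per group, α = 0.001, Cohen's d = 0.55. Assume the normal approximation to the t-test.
Power ≈ 0.30

Power calculation (two-sample t-test, normal approximation):
z_β = d · √(n/2) - z_{α/2}
z_β = 0.55 · √(51/2) - 3.291
z_β = 0.55 · 5.050 - 3.291
z_β = -0.513

Power = Φ(z_β) = Φ(-0.513) ≈ 0.304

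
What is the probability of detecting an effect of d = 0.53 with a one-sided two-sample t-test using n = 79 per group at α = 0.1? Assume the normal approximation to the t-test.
Power ≈ 0.98

Power calculation (two-sample t-test, normal approximation):
z_β = d · √(n/2) - z_α
z_β = 0.53 · √(79/2) - 1.282
z_β = 0.53 · 6.285 - 1.282
z_β = 2.049

Power = Φ(z_β) = Φ(2.049) ≈ 0.980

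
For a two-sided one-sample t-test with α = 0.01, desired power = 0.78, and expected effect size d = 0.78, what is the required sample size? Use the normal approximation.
n = 19

Sample size formula (one-sample t-test, normal approximation):
n = ((z_{α/2} + z_β) / d)²

z_{α/2} = 2.576 (for α = 0.01, two-sided)
z_β = 0.772 (for power = 0.78)
d = 0.78

n = ((2.576 + 0.772) / 0.78)²
n = (4.292)²
n ≈ 18.42
Round up to the next whole number: n = 19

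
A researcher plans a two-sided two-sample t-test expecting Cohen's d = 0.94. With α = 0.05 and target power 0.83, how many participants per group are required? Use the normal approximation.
n = 20 per group

Sample size formula (two-sample t-test, normal approximation):
n = 2 · ((z_{α/2} + z_β) / d)²

z_{α/2} = 1.960 (for α = 0.05, two-sided)
z_β = 0.954 (for power = 0.83)
d = 0.94

n = 2 · ((1.960 + 0.954) / 0.94)²
n = 2 · (3.100)²
n ≈ 19.22
Round up to the next whole number: n = 20 per group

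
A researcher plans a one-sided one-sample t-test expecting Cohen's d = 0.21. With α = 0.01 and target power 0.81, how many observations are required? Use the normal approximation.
n = 233

Sample size formula (one-sample t-test, normal approximation):
n = ((z_α + z_β) / d)²

z_α = 2.326 (for α = 0.01, one-sided)
z_β = 0.878 (for power = 0.81)
d = 0.21

n = ((2.326 + 0.878) / 0.21)²
n = (15.257)²
n ≈ 232.78
Round up to the next whole number: n = 233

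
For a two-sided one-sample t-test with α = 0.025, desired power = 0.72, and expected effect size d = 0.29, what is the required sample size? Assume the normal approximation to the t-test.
n = 95

Sample size formula (one-sample t-test, normal approximation):
n = ((z_{α/2} + z_β) / d)²

z_{α/2} = 2.241 (for α = 0.025, two-sided)
z_β = 0.583 (for power = 0.72)
d = 0.29

n = ((2.241 + 0.583) / 0.29)²
n = (9.738)²
n ≈ 94.83
Round up to the next whole number: n = 95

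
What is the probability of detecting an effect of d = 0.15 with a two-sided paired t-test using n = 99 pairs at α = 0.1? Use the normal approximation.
Power ≈ 0.44

Power calculation (paired t-test, normal approximation):
z_β = d · √n - z_{α/2}
z_β = 0.15 · √99 - 1.645
z_β = 0.15 · 9.950 - 1.645
z_β = -0.152

Power = Φ(z_β) = Φ(-0.152) ≈ 0.439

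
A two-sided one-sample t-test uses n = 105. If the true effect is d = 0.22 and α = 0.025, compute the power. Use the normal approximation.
Power ≈ 0.51

Power calculation (one-sample t-test, normal approximation):
z_β = d · √n - z_{α/2}
z_β = 0.22 · √105 - 2.241
z_β = 0.22 · 10.247 - 2.241
z_β = 0.013

Power = Φ(z_β) = Φ(0.013) ≈ 0.505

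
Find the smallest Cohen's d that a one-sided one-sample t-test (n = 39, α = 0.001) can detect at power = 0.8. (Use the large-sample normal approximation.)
d ≈ 0.63

Minimum detectable effect (one-sample t-test, normal approximation):
d = (z_α + z_β) / √n
d = (3.090 + 0.842) / √39
d = 3.932 / 6.245
d ≈ 0.63

By Cohen's convention (0.2 small / 0.5 medium / 0.8 large): medium effect.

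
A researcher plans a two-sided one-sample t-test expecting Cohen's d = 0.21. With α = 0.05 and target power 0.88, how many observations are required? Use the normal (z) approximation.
n = 223

Sample size formula (one-sample t-test, normal approximation):
n = ((z_{α/2} + z_β) / d)²

z_{α/2} = 1.960 (for α = 0.05, two-sided)
z_β = 1.175 (for power = 0.88)
d = 0.21

n = ((1.960 + 1.175) / 0.21)²
n = (14.929)²
n ≈ 222.88
Round up to the next whole number: n = 223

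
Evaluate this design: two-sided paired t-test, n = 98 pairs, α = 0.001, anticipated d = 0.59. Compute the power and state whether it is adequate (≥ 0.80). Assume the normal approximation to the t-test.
Power ≈ 0.99; the study is adequately powered (power ≥ 0.80)

Power calculation (paired t-test, normal approximation):
z_β = d · √n - z_{α/2}
z_β = 0.59 · √98 - 3.291
z_β = 0.59 · 9.899 - 3.291
z_β = 2.550

Power = Φ(z_β) = Φ(2.550) ≈ 0.995

Effect size d = 0.59 is medium by Cohen's convention (0.2/0.5/0.8).

Threshold: power ≥ 0.80 is conventionally adequate.
Power ≈ 0.99 → the study is adequately powered (power ≥ 0.80).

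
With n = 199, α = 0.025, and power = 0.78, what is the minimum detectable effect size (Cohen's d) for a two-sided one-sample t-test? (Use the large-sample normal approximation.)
d ≈ 0.21

Minimum detectable effect (one-sample t-test, normal approximation):
d = (z_{α/2} + z_β) / √n
d = (2.241 + 0.772) / √199
d = 3.014 / 14.107
d ≈ 0.21

By Cohen's convention (0.2 small / 0.5 medium / 0.8 large): small effect.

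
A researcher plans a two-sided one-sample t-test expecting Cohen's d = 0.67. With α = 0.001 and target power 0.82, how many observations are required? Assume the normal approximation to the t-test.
n = 40

Sample size formula (one-sample t-test, normal approximation):
n = ((z_{α/2} + z_β) / d)²

z_{α/2} = 3.291 (for α = 0.001, two-sided)
z_β = 0.915 (for power = 0.82)
d = 0.67

n = ((3.291 + 0.915) / 0.67)²
n = (6.278)²
n ≈ 39.41
Round up to the next whole number: n = 40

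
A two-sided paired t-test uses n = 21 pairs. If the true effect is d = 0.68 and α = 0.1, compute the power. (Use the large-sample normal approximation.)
Power ≈ 0.93

Power calculation (paired t-test, normal approximation):
z_β = d · √n - z_{α/2}
z_β = 0.68 · √21 - 1.645
z_β = 0.68 · 4.583 - 1.645
z_β = 1.471

Power = Φ(z_β) = Φ(1.471) ≈ 0.929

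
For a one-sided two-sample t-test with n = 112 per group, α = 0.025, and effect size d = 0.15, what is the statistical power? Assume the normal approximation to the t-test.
Power ≈ 0.20

Power calculation (two-sample t-test, normal approximation):
z_β = d · √(n/2) - z_α
z_β = 0.15 · √(112/2) - 1.960
z_β = 0.15 · 7.483 - 1.960
z_β = -0.837

Power = Φ(z_β) = Φ(-0.837) ≈ 0.201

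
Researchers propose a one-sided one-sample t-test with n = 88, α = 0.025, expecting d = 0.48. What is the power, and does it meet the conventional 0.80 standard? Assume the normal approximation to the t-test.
Power ≈ 0.99; the study is adequately powered (power ≥ 0.80)

Power calculation (one-sample t-test, normal approximation):
z_β = d · √n - z_α
z_β = 0.48 · √88 - 1.960
z_β = 0.48 · 9.381 - 1.960
z_β = 2.543

Power = Φ(z_β) = Φ(2.543) ≈ 0.995

Effect size d = 0.48 is small by Cohen's convention (0.2/0.5/0.8).

Threshold: power ≥ 0.80 is conventionally adequate.
Power ≈ 0.99 → the study is adequately powered (power ≥ 0.80).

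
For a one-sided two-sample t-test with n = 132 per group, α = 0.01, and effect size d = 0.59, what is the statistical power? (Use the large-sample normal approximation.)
Power ≈ 0.99

Power calculation (two-sample t-test, normal approximation):
z_β = d · √(n/2) - z_α
z_β = 0.59 · √(132/2) - 2.326
z_β = 0.59 · 8.124 - 2.326
z_β = 2.467

Power = Φ(z_β) = Φ(2.467) ≈ 0.993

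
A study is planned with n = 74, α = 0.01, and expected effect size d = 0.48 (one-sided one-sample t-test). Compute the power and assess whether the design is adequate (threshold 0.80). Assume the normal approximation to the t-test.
Power ≈ 0.96; the study is adequately powered (power ≥ 0.80)

Power calculation (one-sample t-test, normal approximation):
z_β = d · √n - z_α
z_β = 0.48 · √74 - 2.326
z_β = 0.48 · 8.602 - 2.326
z_β = 1.803

Power = Φ(z_β) = Φ(1.803) ≈ 0.964

Effect size d = 0.48 is small by Cohen's convention (0.2/0.5/0.8).

Threshold: power ≥ 0.80 is conventionally adequate.
Power ≈ 0.96 → the study is adequately powered (power ≥ 0.80).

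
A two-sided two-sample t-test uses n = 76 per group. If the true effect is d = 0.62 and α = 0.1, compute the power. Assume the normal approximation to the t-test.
Power ≈ 0.99

Power calculation (two-sample t-test, normal approximation):
z_β = d · √(n/2) - z_{α/2}
z_β = 0.62 · √(76/2) - 1.645
z_β = 0.62 · 6.164 - 1.645
z_β = 2.177

Power = Φ(z_β) = Φ(2.177) ≈ 0.985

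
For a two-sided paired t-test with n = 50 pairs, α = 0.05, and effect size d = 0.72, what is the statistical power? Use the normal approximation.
Power ≈ 1.00

Power calculation (paired t-test, normal approximation):
z_β = d · √n - z_{α/2}
z_β = 0.72 · √50 - 1.960
z_β = 0.72 · 7.071 - 1.960
z_β = 3.131

Power = Φ(z_β) = Φ(3.131) ≈ 0.999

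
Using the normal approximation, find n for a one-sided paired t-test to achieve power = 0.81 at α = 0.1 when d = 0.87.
n = 7 pairs

Sample size formula (paired t-test, normal approximation):
n = ((z_α + z_β) / d)²

z_α = 1.282 (for α = 0.1, one-sided)
z_β = 0.878 (for power = 0.81)
d = 0.87

n = ((1.282 + 0.878) / 0.87)²
n = (2.483)²
n ≈ 6.17
Round up to the next whole number: n = 7 pairs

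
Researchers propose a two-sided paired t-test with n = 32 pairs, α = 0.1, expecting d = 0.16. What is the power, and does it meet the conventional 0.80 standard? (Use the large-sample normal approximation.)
Power ≈ 0.23; the study is underpowered (power < 0.80)

Power calculation (paired t-test, normal approximation):
z_β = d · √n - z_{α/2}
z_β = 0.16 · √32 - 1.645
z_β = 0.16 · 5.657 - 1.645
z_β = -0.740

Power = Φ(z_β) = Φ(-0.740) ≈ 0.230

Effect size d = 0.16 is very small by Cohen's convention (0.2/0.5/0.8).

Threshold: power ≥ 0.80 is conventionally adequate.
Power ≈ 0.23 → the study is underpowered (power < 0.80).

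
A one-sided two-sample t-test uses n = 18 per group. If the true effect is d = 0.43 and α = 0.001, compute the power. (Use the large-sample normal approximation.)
Power ≈ 0.04

Power calculation (two-sample t-test, normal approximation):
z_β = d · √(n/2) - z_α
z_β = 0.43 · √(18/2) - 3.090
z_β = 0.43 · 3.000 - 3.090
z_β = -1.800

Power = Φ(z_β) = Φ(-1.800) ≈ 0.036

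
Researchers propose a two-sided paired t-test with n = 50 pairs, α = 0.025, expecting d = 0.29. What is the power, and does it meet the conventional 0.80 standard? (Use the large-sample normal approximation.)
Power ≈ 0.42; the study is underpowered (power < 0.80)

Power calculation (paired t-test, normal approximation):
z_β = d · √n - z_{α/2}
z_β = 0.29 · √50 - 2.241
z_β = 0.29 · 7.071 - 2.241
z_β = -0.191

Power = Φ(z_β) = Φ(-0.191) ≈ 0.424

Effect size d = 0.29 is small by Cohen's convention (0.2/0.5/0.8).

Threshold: power ≥ 0.80 is conventionally adequate.
Power ≈ 0.42 → the study is underpowered (power < 0.80).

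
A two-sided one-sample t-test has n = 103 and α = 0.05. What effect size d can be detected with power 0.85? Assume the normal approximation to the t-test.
d ≈ 0.30

Minimum detectable effect (one-sample t-test, normal approximation):
d = (z_{α/2} + z_β) / √n
d = (1.960 + 1.036) / √103
d = 2.996 / 10.149
d ≈ 0.30

By Cohen's convention (0.2 small / 0.5 medium / 0.8 large): small effect.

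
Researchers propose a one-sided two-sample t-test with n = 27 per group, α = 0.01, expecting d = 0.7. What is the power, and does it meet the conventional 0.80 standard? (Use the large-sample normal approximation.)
Power ≈ 0.60; the study is underpowered (power < 0.80)

Power calculation (two-sample t-test, normal approximation):
z_β = d · √(n/2) - z_α
z_β = 0.7 · √(27/2) - 2.326
z_β = 0.7 · 3.674 - 2.326
z_β = 0.246

Power = Φ(z_β) = Φ(0.246) ≈ 0.597

Effect size d = 0.7 is medium by Cohen's convention (0.2/0.5/0.8).

Threshold: power ≥ 0.80 is conventionally adequate.
Power ≈ 0.60 → the study is underpowered (power < 0.80).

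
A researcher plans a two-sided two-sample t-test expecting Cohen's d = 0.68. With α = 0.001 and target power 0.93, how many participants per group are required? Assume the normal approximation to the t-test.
n = 99 per group

Sample size formula (two-sample t-test, normal approximation):
n = 2 · ((z_{α/2} + z_β) / d)²

z_{α/2} = 3.291 (for α = 0.001, two-sided)
z_β = 1.476 (for power = 0.93)
d = 0.68

n = 2 · ((3.291 + 1.476) / 0.68)²
n = 2 · (7.010)²
n ≈ 98.28
Round up to the next whole number: n = 99 per group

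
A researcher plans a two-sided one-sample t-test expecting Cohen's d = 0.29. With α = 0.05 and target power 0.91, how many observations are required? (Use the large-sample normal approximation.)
n = 130

Sample size formula (one-sample t-test, normal approximation):
n = ((z_{α/2} + z_β) / d)²

z_{α/2} = 1.960 (for α = 0.05, two-sided)
z_β = 1.341 (for power = 0.91)
d = 0.29

n = ((1.960 + 1.341) / 0.29)²
n = (11.383)²
n ≈ 129.57
Round up to the next whole number: n = 130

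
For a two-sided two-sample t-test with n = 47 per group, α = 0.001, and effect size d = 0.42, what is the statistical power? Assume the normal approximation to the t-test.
Power ≈ 0.10

Power calculation (two-sample t-test, normal approximation):
z_β = d · √(n/2) - z_{α/2}
z_β = 0.42 · √(47/2) - 3.291
z_β = 0.42 · 4.848 - 3.291
z_β = -1.255

Power = Φ(z_β) = Φ(-1.255) ≈ 0.105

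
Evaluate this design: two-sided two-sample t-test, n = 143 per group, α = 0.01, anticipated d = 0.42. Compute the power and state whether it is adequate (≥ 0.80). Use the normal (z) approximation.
Power ≈ 0.84; the study is adequately powered (power ≥ 0.80)

Power calculation (two-sample t-test, normal approximation):
z_β = d · √(n/2) - z_{α/2}
z_β = 0.42 · √(143/2) - 2.576
z_β = 0.42 · 8.456 - 2.576
z_β = 0.976

Power = Φ(z_β) = Φ(0.976) ≈ 0.835

Effect size d = 0.42 is small by Cohen's convention (0.2/0.5/0.8).

Threshold: power ≥ 0.80 is conventionally adequate.
Power ≈ 0.84 → the study is adequately powered (power ≥ 0.80).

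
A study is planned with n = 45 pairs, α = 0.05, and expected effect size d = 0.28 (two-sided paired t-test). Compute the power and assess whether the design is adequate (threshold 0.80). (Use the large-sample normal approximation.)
Power ≈ 0.47; the study is underpowered (power < 0.80)

Power calculation (paired t-test, normal approximation):
z_β = d · √n - z_{α/2}
z_β = 0.28 · √45 - 1.960
z_β = 0.28 · 6.708 - 1.960
z_β = -0.082

Power = Φ(z_β) = Φ(-0.082) ≈ 0.467

Effect size d = 0.28 is small by Cohen's convention (0.2/0.5/0.8).

Threshold: power ≥ 0.80 is conventionally adequate.
Power ≈ 0.47 → the study is underpowered (power < 0.80).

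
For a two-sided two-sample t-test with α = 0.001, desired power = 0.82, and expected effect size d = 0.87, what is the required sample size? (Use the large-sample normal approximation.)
n = 47 per group

Sample size formula (two-sample t-test, normal approximation):
n = 2 · ((z_{α/2} + z_β) / d)²

z_{α/2} = 3.291 (for α = 0.001, two-sided)
z_β = 0.915 (for power = 0.82)
d = 0.87

n = 2 · ((3.291 + 0.915) / 0.87)²
n = 2 · (4.834)²
n ≈ 46.74
Round up to the next whole number: n = 47 per group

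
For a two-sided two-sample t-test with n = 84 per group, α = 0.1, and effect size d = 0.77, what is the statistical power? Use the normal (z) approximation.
Power ≈ 1.00

Power calculation (two-sample t-test, normal approximation):
z_β = d · √(n/2) - z_{α/2}
z_β = 0.77 · √(84/2) - 1.645
z_β = 0.77 · 6.481 - 1.645
z_β = 3.345

Power = Φ(z_β) = Φ(3.345) ≈ 1.000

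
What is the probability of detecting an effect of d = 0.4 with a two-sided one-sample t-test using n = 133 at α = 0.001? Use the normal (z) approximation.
Power ≈ 0.91

Power calculation (one-sample t-test, normal approximation):
z_β = d · √n - z_{α/2}
z_β = 0.4 · √133 - 3.291
z_β = 0.4 · 11.533 - 3.291
z_β = 1.322

Power = Φ(z_β) = Φ(1.322) ≈ 0.907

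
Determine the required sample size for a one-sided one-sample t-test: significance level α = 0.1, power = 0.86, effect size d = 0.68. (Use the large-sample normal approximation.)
n = 13

Sample size formula (one-sample t-test, normal approximation):
n = ((z_α + z_β) / d)²

z_α = 1.282 (for α = 0.1, one-sided)
z_β = 1.080 (for power = 0.86)
d = 0.68

n = ((1.282 + 1.080) / 0.68)²
n = (3.474)²
n ≈ 12.07
Round up to the next whole number: n = 13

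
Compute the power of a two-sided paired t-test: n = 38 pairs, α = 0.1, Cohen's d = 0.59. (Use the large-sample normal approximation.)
Power ≈ 0.98

Power calculation (paired t-test, normal approximation):
z_β = d · √n - z_{α/2}
z_β = 0.59 · √38 - 1.645
z_β = 0.59 · 6.164 - 1.645
z_β = 1.992

Power = Φ(z_β) = Φ(1.992) ≈ 0.977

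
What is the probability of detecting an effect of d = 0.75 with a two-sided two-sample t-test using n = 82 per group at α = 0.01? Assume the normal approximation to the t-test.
Power ≈ 0.99

Power calculation (two-sample t-test, normal approximation):
z_β = d · √(n/2) - z_{α/2}
z_β = 0.75 · √(82/2) - 2.576
z_β = 0.75 · 6.403 - 2.576
z_β = 2.227

Power = Φ(z_β) = Φ(2.227) ≈ 0.987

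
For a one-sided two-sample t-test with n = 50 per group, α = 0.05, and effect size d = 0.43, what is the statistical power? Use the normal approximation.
Power ≈ 0.69

Power calculation (two-sample t-test, normal approximation):
z_β = d · √(n/2) - z_α
z_β = 0.43 · √(50/2) - 1.645
z_β = 0.43 · 5.000 - 1.645
z_β = 0.505

Power = Φ(z_β) = Φ(0.505) ≈ 0.693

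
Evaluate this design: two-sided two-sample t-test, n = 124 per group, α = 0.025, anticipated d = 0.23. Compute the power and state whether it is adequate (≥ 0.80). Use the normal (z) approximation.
Power ≈ 0.33; the study is underpowered (power < 0.80)

Power calculation (two-sample t-test, normal approximation):
z_β = d · √(n/2) - z_{α/2}
z_β = 0.23 · √(124/2) - 2.241
z_β = 0.23 · 7.874 - 2.241
z_β = -0.430

Power = Φ(z_β) = Φ(-0.430) ≈ 0.333

Effect size d = 0.23 is small by Cohen's convention (0.2/0.5/0.8).

Threshold: power ≥ 0.80 is conventionally adequate.
Power ≈ 0.33 → the study is underpowered (power < 0.80).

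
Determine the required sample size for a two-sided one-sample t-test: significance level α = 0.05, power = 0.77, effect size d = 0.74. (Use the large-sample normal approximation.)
n = 14

Sample size formula (one-sample t-test, normal approximation):
n = ((z_{α/2} + z_β) / d)²

z_{α/2} = 1.960 (for α = 0.05, two-sided)
z_β = 0.739 (for power = 0.77)
d = 0.74

n = ((1.960 + 0.739) / 0.74)²
n = (3.647)²
n ≈ 13.30
Round up to the next whole number: n = 14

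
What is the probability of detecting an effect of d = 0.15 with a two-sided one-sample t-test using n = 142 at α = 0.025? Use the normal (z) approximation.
Power ≈ 0.32

Power calculation (one-sample t-test, normal approximation):
z_β = d · √n - z_{α/2}
z_β = 0.15 · √142 - 2.241
z_β = 0.15 · 11.916 - 2.241
z_β = -0.454

Power = Φ(z_β) = Φ(-0.454) ≈ 0.325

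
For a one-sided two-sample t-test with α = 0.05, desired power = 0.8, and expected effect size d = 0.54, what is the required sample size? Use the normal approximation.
n = 43 per group

Sample size formula (two-sample t-test, normal approximation):
n = 2 · ((z_α + z_β) / d)²

z_α = 1.645 (for α = 0.05, one-sided)
z_β = 0.842 (for power = 0.8)
d = 0.54

n = 2 · ((1.645 + 0.842) / 0.54)²
n = 2 · (4.606)²
n ≈ 42.43
Round up to the next whole number: n = 43 per group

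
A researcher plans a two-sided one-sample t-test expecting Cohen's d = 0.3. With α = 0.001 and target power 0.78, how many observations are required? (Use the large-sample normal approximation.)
n = 184

Sample size formula (one-sample t-test, normal approximation):
n = ((z_{α/2} + z_β) / d)²

z_{α/2} = 3.291 (for α = 0.001, two-sided)
z_β = 0.772 (for power = 0.78)
d = 0.3

n = ((3.291 + 0.772) / 0.3)²
n = (13.543)²
n ≈ 183.41
Round up to the next whole number: n = 184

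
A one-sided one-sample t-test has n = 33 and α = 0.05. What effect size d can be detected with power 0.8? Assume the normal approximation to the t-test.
d ≈ 0.43

Minimum detectable effect (one-sample t-test, normal approximation):
d = (z_α + z_β) / √n
d = (1.645 + 0.842) / √33
d = 2.486 / 5.745
d ≈ 0.43

By Cohen's convention (0.2 small / 0.5 medium / 0.8 large): small effect.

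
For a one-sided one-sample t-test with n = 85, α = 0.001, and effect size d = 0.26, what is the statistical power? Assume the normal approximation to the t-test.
Power ≈ 0.24

Power calculation (one-sample t-test, normal approximation):
z_β = d · √n - z_α
z_β = 0.26 · √85 - 3.090
z_β = 0.26 · 9.220 - 3.090
z_β = -0.693

Power = Φ(z_β) = Φ(-0.693) ≈ 0.244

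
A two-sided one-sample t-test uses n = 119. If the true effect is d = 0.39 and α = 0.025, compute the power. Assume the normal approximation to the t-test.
Power ≈ 0.98

Power calculation (one-sample t-test, normal approximation):
z_β = d · √n - z_{α/2}
z_β = 0.39 · √119 - 2.241
z_β = 0.39 · 10.909 - 2.241
z_β = 2.013

Power = Φ(z_β) = Φ(2.013) ≈ 0.978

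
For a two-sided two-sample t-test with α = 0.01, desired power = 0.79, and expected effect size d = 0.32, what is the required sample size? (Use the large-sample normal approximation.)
n = 224 per group

Sample size formula (two-sample t-test, normal approximation):
n = 2 · ((z_{α/2} + z_β) / d)²

z_{α/2} = 2.576 (for α = 0.01, two-sided)
z_β = 0.806 (for power = 0.79)
d = 0.32

n = 2 · ((2.576 + 0.806) / 0.32)²
n = 2 · (10.569)²
n ≈ 223.41
Round up to the next whole number: n = 224 per group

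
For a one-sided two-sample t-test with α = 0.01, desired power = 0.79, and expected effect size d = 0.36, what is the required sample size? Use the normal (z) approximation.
n = 152 per group

Sample size formula (two-sample t-test, normal approximation):
n = 2 · ((z_α + z_β) / d)²

z_α = 2.326 (for α = 0.01, one-sided)
z_β = 0.806 (for power = 0.79)
d = 0.36

n = 2 · ((2.326 + 0.806) / 0.36)²
n = 2 · (8.700)²
n ≈ 151.38
Round up to the next whole number: n = 152 per group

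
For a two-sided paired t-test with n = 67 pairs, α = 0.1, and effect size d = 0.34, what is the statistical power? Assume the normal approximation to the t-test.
Power ≈ 0.87

Power calculation (paired t-test, normal approximation):
z_β = d · √n - z_{α/2}
z_β = 0.34 · √67 - 1.645
z_β = 0.34 · 8.185 - 1.645
z_β = 1.138

Power = Φ(z_β) = Φ(1.138) ≈ 0.872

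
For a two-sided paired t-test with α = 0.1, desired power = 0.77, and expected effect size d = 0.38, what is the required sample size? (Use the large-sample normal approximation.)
n = 40 pairs

Sample size formula (paired t-test, normal approximation):
n = ((z_{α/2} + z_β) / d)²

z_{α/2} = 1.645 (for α = 0.1, two-sided)
z_β = 0.739 (for power = 0.77)
d = 0.38

n = ((1.645 + 0.739) / 0.38)²
n = (6.274)²
n ≈ 39.36
Round up to the next whole number: n = 40 pairs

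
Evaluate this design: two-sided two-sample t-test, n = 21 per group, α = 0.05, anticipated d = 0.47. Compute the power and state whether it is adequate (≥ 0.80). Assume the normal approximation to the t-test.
Power ≈ 0.33; the study is underpowered (power < 0.80)

Power calculation (two-sample t-test, normal approximation):
z_β = d · √(n/2) - z_{α/2}
z_β = 0.47 · √(21/2) - 1.960
z_β = 0.47 · 3.240 - 1.960
z_β = -0.437

Power = Φ(z_β) = Φ(-0.437) ≈ 0.331

Effect size d = 0.47 is small by Cohen's convention (0.2/0.5/0.8).

Threshold: power ≥ 0.80 is conventionally adequate.
Power ≈ 0.33 → the study is underpowered (power < 0.80).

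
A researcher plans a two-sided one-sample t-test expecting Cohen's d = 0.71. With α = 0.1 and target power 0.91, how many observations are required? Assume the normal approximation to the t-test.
n = 18

Sample size formula (one-sample t-test, normal approximation):
n = ((z_{α/2} + z_β) / d)²

z_{α/2} = 1.645 (for α = 0.1, two-sided)
z_β = 1.341 (for power = 0.91)
d = 0.71

n = ((1.645 + 1.341) / 0.71)²
n = (4.206)²
n ≈ 17.69
Round up to the next whole number: n = 18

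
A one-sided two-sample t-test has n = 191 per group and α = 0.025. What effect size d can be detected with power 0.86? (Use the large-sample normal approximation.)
d ≈ 0.31

Minimum detectable effect (two-sample t-test, normal approximation):
d = (z_α + z_β) / √(n/2)
d = (1.960 + 1.080) / √(191/2)
d = 3.040 / 9.772
d ≈ 0.31

By Cohen's convention (0.2 small / 0.5 medium / 0.8 large): small effect.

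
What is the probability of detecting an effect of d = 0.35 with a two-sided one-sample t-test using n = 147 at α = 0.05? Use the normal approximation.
Power ≈ 0.99

Power calculation (one-sample t-test, normal approximation):
z_β = d · √n - z_{α/2}
z_β = 0.35 · √147 - 1.960
z_β = 0.35 · 12.124 - 1.960
z_β = 2.284

Power = Φ(z_β) = Φ(2.284) ≈ 0.989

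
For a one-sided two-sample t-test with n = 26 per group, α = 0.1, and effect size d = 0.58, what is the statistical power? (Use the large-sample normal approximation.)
Power ≈ 0.79

Power calculation (two-sample t-test, normal approximation):
z_β = d · √(n/2) - z_α
z_β = 0.58 · √(26/2) - 1.282
z_β = 0.58 · 3.606 - 1.282
z_β = 0.810

Power = Φ(z_β) = Φ(0.810) ≈ 0.791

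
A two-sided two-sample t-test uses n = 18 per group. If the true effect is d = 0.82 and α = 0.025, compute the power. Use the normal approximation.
Power ≈ 0.59

Power calculation (two-sample t-test, normal approximation):
z_β = d · √(n/2) - z_{α/2}
z_β = 0.82 · √(18/2) - 2.241
z_β = 0.82 · 3.000 - 2.241
z_β = 0.219

Power = Φ(z_β) = Φ(0.219) ≈ 0.587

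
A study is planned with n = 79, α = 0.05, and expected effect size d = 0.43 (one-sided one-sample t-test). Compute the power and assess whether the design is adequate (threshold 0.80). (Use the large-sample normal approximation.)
Power ≈ 0.99; the study is adequately powered (power ≥ 0.80)

Power calculation (one-sample t-test, normal approximation):
z_β = d · √n - z_α
z_β = 0.43 · √79 - 1.645
z_β = 0.43 · 8.888 - 1.645
z_β = 2.177

Power = Φ(z_β) = Φ(2.177) ≈ 0.985

Effect size d = 0.43 is small by Cohen's convention (0.2/0.5/0.8).

Threshold: power ≥ 0.80 is conventionally adequate.
Power ≈ 0.99 → the study is adequately powered (power ≥ 0.80).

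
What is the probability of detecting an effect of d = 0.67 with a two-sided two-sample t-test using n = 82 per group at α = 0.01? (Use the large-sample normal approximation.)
Power ≈ 0.96

Power calculation (two-sample t-test, normal approximation):
z_β = d · √(n/2) - z_{α/2}
z_β = 0.67 · √(82/2) - 2.576
z_β = 0.67 · 6.403 - 2.576
z_β = 1.714

Power = Φ(z_β) = Φ(1.714) ≈ 0.957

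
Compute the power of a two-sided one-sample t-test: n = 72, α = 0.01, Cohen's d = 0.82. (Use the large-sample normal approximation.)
Power ≈ 1.00

Power calculation (one-sample t-test, normal approximation):
z_β = d · √n - z_{α/2}
z_β = 0.82 · √72 - 2.576
z_β = 0.82 · 8.485 - 2.576
z_β = 4.382

Power = Φ(z_β) = Φ(4.382) ≈ 1.000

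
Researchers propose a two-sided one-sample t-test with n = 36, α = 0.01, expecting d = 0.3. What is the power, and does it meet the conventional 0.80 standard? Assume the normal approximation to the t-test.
Power ≈ 0.22; the study is underpowered (power < 0.80)

Power calculation (one-sample t-test, normal approximation):
z_β = d · √n - z_{α/2}
z_β = 0.3 · √36 - 2.576
z_β = 0.3 · 6.000 - 2.576
z_β = -0.776

Power = Φ(z_β) = Φ(-0.776) ≈ 0.219

Effect size d = 0.3 is small by Cohen's convention (0.2/0.5/0.8).

Threshold: power ≥ 0.80 is conventionally adequate.
Power ≈ 0.22 → the study is underpowered (power < 0.80).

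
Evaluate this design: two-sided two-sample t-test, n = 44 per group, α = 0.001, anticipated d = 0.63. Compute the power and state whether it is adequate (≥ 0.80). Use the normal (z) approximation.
Power ≈ 0.37; the study is underpowered (power < 0.80)

Power calculation (two-sample t-test, normal approximation):
z_β = d · √(n/2) - z_{α/2}
z_β = 0.63 · √(44/2) - 3.291
z_β = 0.63 · 4.690 - 3.291
z_β = -0.336

Power = Φ(z_β) = Φ(-0.336) ≈ 0.369

Effect size d = 0.63 is medium by Cohen's convention (0.2/0.5/0.8).

Threshold: power ≥ 0.80 is conventionally adequate.
Power ≈ 0.37 → the study is underpowered (power < 0.80).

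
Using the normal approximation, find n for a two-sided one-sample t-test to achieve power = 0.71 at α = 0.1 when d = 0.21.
n = 110

Sample size formula (one-sample t-test, normal approximation):
n = ((z_{α/2} + z_β) / d)²

z_{α/2} = 1.645 (for α = 0.1, two-sided)
z_β = 0.553 (for power = 0.71)
d = 0.21

n = ((1.645 + 0.553) / 0.21)²
n = (10.467)²
n ≈ 109.56
Round up to the next whole number: n = 110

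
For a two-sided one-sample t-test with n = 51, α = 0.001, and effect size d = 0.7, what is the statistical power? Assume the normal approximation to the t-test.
Power ≈ 0.96

Power calculation (one-sample t-test, normal approximation):
z_β = d · √n - z_{α/2}
z_β = 0.7 · √51 - 3.291
z_β = 0.7 · 7.141 - 3.291
z_β = 1.708

Power = Φ(z_β) = Φ(1.708) ≈ 0.956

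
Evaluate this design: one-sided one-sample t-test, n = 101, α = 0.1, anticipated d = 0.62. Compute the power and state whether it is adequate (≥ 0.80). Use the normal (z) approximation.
Power ≈ 1.00; the study is adequately powered (power ≥ 0.80)

Power calculation (one-sample t-test, normal approximation):
z_β = d · √n - z_α
z_β = 0.62 · √101 - 1.282
z_β = 0.62 · 10.050 - 1.282
z_β = 4.949

Power = Φ(z_β) = Φ(4.949) ≈ 1.000

Effect size d = 0.62 is medium by Cohen's convention (0.2/0.5/0.8).

Threshold: power ≥ 0.80 is conventionally adequate.
Power ≈ 1.00 → the study is adequately powered (power ≥ 0.80).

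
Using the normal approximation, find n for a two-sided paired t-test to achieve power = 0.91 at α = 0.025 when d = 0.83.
n = 19 pairs

Sample size formula (paired t-test, normal approximation):
n = ((z_{α/2} + z_β) / d)²

z_{α/2} = 2.241 (for α = 0.025, two-sided)
z_β = 1.341 (for power = 0.91)
d = 0.83

n = ((2.241 + 1.341) / 0.83)²
n = (4.316)²
n ≈ 18.63
Round up to the next whole number: n = 19 pairs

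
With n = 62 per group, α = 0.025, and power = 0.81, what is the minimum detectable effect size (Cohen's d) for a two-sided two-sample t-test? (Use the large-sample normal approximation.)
d ≈ 0.56

Minimum detectable effect (two-sample t-test, normal approximation):
d = (z_{α/2} + z_β) / √(n/2)
d = (2.241 + 0.878) / √(62/2)
d = 3.119 / 5.568
d ≈ 0.56

By Cohen's convention (0.2 small / 0.5 medium / 0.8 large): medium effect.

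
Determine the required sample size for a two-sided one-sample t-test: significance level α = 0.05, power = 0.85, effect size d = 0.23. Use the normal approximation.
n = 170

Sample size formula (one-sample t-test, normal approximation):
n = ((z_{α/2} + z_β) / d)²

z_{α/2} = 1.960 (for α = 0.05, two-sided)
z_β = 1.036 (for power = 0.85)
d = 0.23

n = ((1.960 + 1.036) / 0.23)²
n = (13.026)²
n ≈ 169.68
Round up to the next whole number: n = 170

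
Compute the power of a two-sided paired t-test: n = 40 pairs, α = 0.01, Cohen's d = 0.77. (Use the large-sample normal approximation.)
Power ≈ 0.99

Power calculation (paired t-test, normal approximation):
z_β = d · √n - z_{α/2}
z_β = 0.77 · √40 - 2.576
z_β = 0.77 · 6.325 - 2.576
z_β = 2.294

Power = Φ(z_β) = Φ(2.294) ≈ 0.989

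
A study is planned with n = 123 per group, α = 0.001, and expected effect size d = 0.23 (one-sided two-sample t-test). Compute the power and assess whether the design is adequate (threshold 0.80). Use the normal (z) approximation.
Power ≈ 0.10; the study is underpowered (power < 0.80)

Power calculation (two-sample t-test, normal approximation):
z_β = d · √(n/2) - z_α
z_β = 0.23 · √(123/2) - 3.090
z_β = 0.23 · 7.842 - 3.090
z_β = -1.287

Power = Φ(z_β) = Φ(-1.287) ≈ 0.099

Effect size d = 0.23 is small by Cohen's convention (0.2/0.5/0.8).

Threshold: power ≥ 0.80 is conventionally adequate.
Power ≈ 0.10 → the study is underpowered (power < 0.80).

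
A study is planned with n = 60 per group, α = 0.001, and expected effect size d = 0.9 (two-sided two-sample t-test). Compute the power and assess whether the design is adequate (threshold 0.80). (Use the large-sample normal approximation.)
Power ≈ 0.95; the study is adequately powered (power ≥ 0.80)

Power calculation (two-sample t-test, normal approximation):
z_β = d · √(n/2) - z_{α/2}
z_β = 0.9 · √(60/2) - 3.291
z_β = 0.9 · 5.477 - 3.291
z_β = 1.639

Power = Φ(z_β) = Φ(1.639) ≈ 0.949

Effect size d = 0.9 is large by Cohen's convention (0.2/0.5/0.8).

Threshold: power ≥ 0.80 is conventionally adequate.
Power ≈ 0.95 → the study is adequately powered (power ≥ 0.80).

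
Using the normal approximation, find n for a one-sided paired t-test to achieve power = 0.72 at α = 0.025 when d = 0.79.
n = 11 pairs

Sample size formula (paired t-test, normal approximation):
n = ((z_α + z_β) / d)²

z_α = 1.960 (for α = 0.025, one-sided)
z_β = 0.583 (for power = 0.72)
d = 0.79

n = ((1.960 + 0.583) / 0.79)²
n = (3.219)²
n ≈ 10.36
Round up to the next whole number: n = 11 pairs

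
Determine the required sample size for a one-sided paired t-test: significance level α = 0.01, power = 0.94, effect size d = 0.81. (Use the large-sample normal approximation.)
n = 23 pairs

Sample size formula (paired t-test, normal approximation):
n = ((z_α + z_β) / d)²

z_α = 2.326 (for α = 0.01, one-sided)
z_β = 1.555 (for power = 0.94)
d = 0.81

n = ((2.326 + 1.555) / 0.81)²
n = (4.791)²
n ≈ 22.95
Round up to the next whole number: n = 23 pairs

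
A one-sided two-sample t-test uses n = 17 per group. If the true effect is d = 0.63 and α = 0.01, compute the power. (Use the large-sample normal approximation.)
Power ≈ 0.31

Power calculation (two-sample t-test, normal approximation):
z_β = d · √(n/2) - z_α
z_β = 0.63 · √(17/2) - 2.326
z_β = 0.63 · 2.915 - 2.326
z_β = -0.490

Power = Φ(z_β) = Φ(-0.490) ≈ 0.312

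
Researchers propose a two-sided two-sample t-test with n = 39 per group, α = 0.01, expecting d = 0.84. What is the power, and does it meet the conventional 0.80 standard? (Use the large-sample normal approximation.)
Power ≈ 0.87; the study is adequately powered (power ≥ 0.80)

Power calculation (two-sample t-test, normal approximation):
z_β = d · √(n/2) - z_{α/2}
z_β = 0.84 · √(39/2) - 2.576
z_β = 0.84 · 4.416 - 2.576
z_β = 1.134

Power = Φ(z_β) = Φ(1.134) ≈ 0.871

Effect size d = 0.84 is large by Cohen's convention (0.2/0.5/0.8).

Threshold: power ≥ 0.80 is conventionally adequate.
Power ≈ 0.87 → the study is adequately powered (power ≥ 0.80).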